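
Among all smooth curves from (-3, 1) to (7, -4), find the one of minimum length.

Arc-length functional: J[y] = ∫ sqrt(1 + (y')^2) dx.
Lagrangian L = sqrt(1 + (y')^2) has no explicit y dependence, so ∂L/∂y = 0 and the Euler-Lagrange equation gives
    d/dx( y' / sqrt(1 + (y')^2) ) = 0  ⇒  y' / sqrt(1 + (y')^2) = const.
Hence y' is constant, so y(x) is affine.
Fitting the endpoints (-3, 1) and (7, -4):
    slope m = ((-4) − 1) / (7 − (-3)) = -1/2,
    intercept c = 1 − m·(-3) = -1/2.
Extremal: y(x) = (-1/2) x - 1/2.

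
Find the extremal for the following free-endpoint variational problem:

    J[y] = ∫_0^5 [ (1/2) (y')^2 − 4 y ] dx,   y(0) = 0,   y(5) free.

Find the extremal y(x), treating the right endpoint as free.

The Lagrangian L = (1/2) (y')^2 − 4 y gives
    ∂L/∂y = −4,   ∂L/∂y' = y'.
Euler-Lagrange: d/dx(y') − (−4) = 0, i.e. y'' + 4 = 0, so
    y(x) = −(4/2) x^2 + C1 x + C2.
Fixed left endpoint y(0) = 0 ⇒ C2 = 0.
The right endpoint x = 5 is free, so the natural (transversality) condition is ∂L/∂y' |_{x=5} = 0, i.e. y'(5) = 0.
Compute y'(x) = −4 x + C1, so y'(5) = −20 + C1 = 0 ⇒ C1 = 20.
Therefore the extremal is
    y(x) = −2 x^2 + 20 x.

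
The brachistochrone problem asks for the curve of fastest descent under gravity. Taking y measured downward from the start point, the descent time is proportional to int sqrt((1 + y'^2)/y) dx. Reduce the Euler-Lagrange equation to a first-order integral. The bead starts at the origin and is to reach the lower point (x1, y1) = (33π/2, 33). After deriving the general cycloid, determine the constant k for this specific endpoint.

The Lagrangian L = sqrt((1 + y'^2) / y) has no explicit x dependence, so the Beltrami identity applies:
    L − y' ∂L/∂y' = C.
Compute ∂L/∂y' = y' / sqrt(y (1 + y'^2)).
Substitute:
    sqrt((1 + y'^2)/y) − y'·y' / sqrt(y (1 + y'^2))
    = (1 + y'^2) / sqrt(y (1 + y'^2)) − y'^2 / sqrt(y (1 + y'^2))
    = 1 / sqrt(y (1 + y'^2)) = C.
Squaring and rearranging gives the first integral
    y (1 + y'^2) = 1/C^2 =: k   (constant).
Solving this first-order ODE by the substitution
    y = (k/2)(1 − cos θ)
yields the cycloid parameterisation
    x(θ) = (k/2)(θ − sin θ),   y(θ) = (k/2)(1 − cos θ).
The constant k is fixed by the endpoint condition.
Now fit the given lower endpoint (x1, y1) = (33π/2, 33). At the bottom of the first arch (θ = π), the parametric equations give
    y(π) = (k/2)(1 − cos π) = k,
    x(π) = (k/2)(π − sin π) = kπ/2.
Matching y(π) = 33 gives k = 33, consistent with x(π) = 33π/2. Therefore the specific cycloid is
    x(θ) = (33/2)(θ − sin θ),   y(θ) = (33/2)(1 − cos θ).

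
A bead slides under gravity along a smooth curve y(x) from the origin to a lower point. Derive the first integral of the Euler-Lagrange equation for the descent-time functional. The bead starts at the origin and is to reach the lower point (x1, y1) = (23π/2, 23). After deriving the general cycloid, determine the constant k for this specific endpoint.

The Lagrangian L = sqrt((1 + y'^2) / y) has no explicit x dependence, so the Beltrami identity applies:
    L − y' ∂L/∂y' = C.
Compute ∂L/∂y' = y' / sqrt(y (1 + y'^2)).
Substitute:
    sqrt((1 + y'^2)/y) − y'·y' / sqrt(y (1 + y'^2))
    = (1 + y'^2) / sqrt(y (1 + y'^2)) − y'^2 / sqrt(y (1 + y'^2))
    = 1 / sqrt(y (1 + y'^2)) = C.
Squaring and rearranging gives the first integral
    y (1 + y'^2) = 1/C^2 =: k   (constant).
Solving this first-order ODE by the substitution
    y = (k/2)(1 − cos θ)
yields the cycloid parameterisation
    x(θ) = (k/2)(θ − sin θ),   y(θ) = (k/2)(1 − cos θ).
The constant k is fixed by the endpoint condition.
Now fit the given lower endpoint (x1, y1) = (23π/2, 23). At the bottom of the first arch (θ = π), the parametric equations give
    y(π) = (k/2)(1 − cos π) = k,
    x(π) = (k/2)(π − sin π) = kπ/2.
Matching y(π) = 23 gives k = 23, consistent with x(π) = 23π/2. Therefore the specific cycloid is
    x(θ) = (23/2)(θ − sin θ),   y(θ) = (23/2)(1 − cos θ).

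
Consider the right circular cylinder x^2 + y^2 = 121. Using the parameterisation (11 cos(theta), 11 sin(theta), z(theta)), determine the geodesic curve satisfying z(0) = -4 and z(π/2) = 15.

Parameterise the cylinder of radius R = 11 as
    r(θ) = (11 cos θ, 11 sin θ, z(θ)).
The arc-length element is
    ds = sqrt(121 + (dz/dθ)^2) dθ,
so the Lagrangian is L = sqrt(121 + z'^2).
L depends on z' only, not on z or θ, so ∂L/∂z = 0 and
    ∂L/∂z' = z' / sqrt(121 + z'^2).
The Euler-Lagrange equation gives
    d/dθ( z' / sqrt(121 + z'^2) ) = 0,
so z' is constant. Integrating once:
    z(θ) = a θ + b,
a helix on the cylinder (a straight line when the cylinder is unrolled). The constants a, b are determined by the endpoint conditions.
With endpoint conditions z(0) = -4 and z(π/2) = 15: from z(0) = b we get b = -4, and a·π/2 + -4 = 15 gives a = 38/π, so
    z(θ) = (38/π) θ − 4.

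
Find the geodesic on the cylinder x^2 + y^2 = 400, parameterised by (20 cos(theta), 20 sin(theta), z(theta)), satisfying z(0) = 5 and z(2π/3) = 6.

Parameterise the cylinder of radius R = 20 as
    r(θ) = (20 cos θ, 20 sin θ, z(θ)).
The arc-length element is
    ds = sqrt(400 + (dz/dθ)^2) dθ,
so the Lagrangian is L = sqrt(400 + z'^2).
L depends on z' only, not on z or θ, so ∂L/∂z = 0 and
    ∂L/∂z' = z' / sqrt(400 + z'^2).
The Euler-Lagrange equation gives
    d/dθ( z' / sqrt(400 + z'^2) ) = 0,
so z' is constant. Integrating once:
    z(θ) = a θ + b,
a helix on the cylinder (a straight line when the cylinder is unrolled). The constants a, b are determined by the endpoint conditions.
With endpoint conditions z(0) = 5 and z(2π/3) = 6: from z(0) = b we get b = 5, and a·2π/3 + 5 = 6 gives a = 3/(2π), so
    z(θ) = (3/(2π)) θ + 5.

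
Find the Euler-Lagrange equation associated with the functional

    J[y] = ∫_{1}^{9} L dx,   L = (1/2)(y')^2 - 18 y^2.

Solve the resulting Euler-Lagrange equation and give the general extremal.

The Lagrangian is L = (1/2)(y')^2 - 18 y^2.
∂L/∂y = -36y.
∂L/∂y' = y'.
The Euler-Lagrange equation d/dx(∂L/∂y') − ∂L/∂y = 0 becomes:
    y'' + 36 y = 0
General solution: y(x) = A sin(6x) + B cos(6x), where A and B are arbitrary constants fixed by the endpoint conditions.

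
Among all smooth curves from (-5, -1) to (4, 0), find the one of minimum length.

Arc-length functional: J[y] = ∫ sqrt(1 + (y')^2) dx.
Lagrangian L = sqrt(1 + (y')^2) has no explicit y dependence, so ∂L/∂y = 0 and the Euler-Lagrange equation gives
    d/dx( y' / sqrt(1 + (y')^2) ) = 0  ⇒  y' / sqrt(1 + (y')^2) = const.
Hence y' is constant, so y(x) is affine.
Fitting the endpoints (-5, -1) and (4, 0):
    slope m = (0 − (-1)) / (4 − (-5)) = 1/9,
    intercept c = (-1) − m·(-5) = -4/9.
Extremal: y(x) = (1/9) x - 4/9.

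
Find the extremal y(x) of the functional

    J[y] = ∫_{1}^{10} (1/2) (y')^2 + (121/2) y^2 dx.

The Lagrangian is L = (1/2) (y')^2 + (121/2) y^2.
Compute ∂L/∂y = 121y, ∂L/∂y' = y'.
The Euler-Lagrange equation d/dx(∂L/∂y') − ∂L/∂y = 0 reduces to
    y'' − 121 y = 0.
Its general solution is
    y(x) = A e^(11x) + B e^(−11x),
with A, B fixed by the endpoint conditions.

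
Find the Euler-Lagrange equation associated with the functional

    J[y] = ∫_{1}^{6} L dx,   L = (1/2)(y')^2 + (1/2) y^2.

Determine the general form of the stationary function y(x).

The Lagrangian is L = (1/2)(y')^2 + (1/2) y^2.
∂L/∂y = y.
∂L/∂y' = y'.
The Euler-Lagrange equation d/dx(∂L/∂y') − ∂L/∂y = 0 becomes:
    y'' - y = 0
General solution: y(x) = A e^x + B e^(-x), where A and B are arbitrary constants fixed by the endpoint conditions.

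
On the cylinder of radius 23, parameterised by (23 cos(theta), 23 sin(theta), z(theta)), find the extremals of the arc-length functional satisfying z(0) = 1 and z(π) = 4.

Parameterise the cylinder of radius R = 23 as
    r(θ) = (23 cos θ, 23 sin θ, z(θ)).
The arc-length element is
    ds = sqrt(529 + (dz/dθ)^2) dθ,
so the Lagrangian is L = sqrt(529 + z'^2).
L depends on z' only, not on z or θ, so ∂L/∂z = 0 and
    ∂L/∂z' = z' / sqrt(529 + z'^2).
The Euler-Lagrange equation gives
    d/dθ( z' / sqrt(529 + z'^2) ) = 0,
so z' is constant. Integrating once:
    z(θ) = a θ + b,
a helix on the cylinder (a straight line when the cylinder is unrolled). The constants a, b are determined by the endpoint conditions.
With endpoint conditions z(0) = 1 and z(π) = 4: from z(0) = b we get b = 1, and a·π + 1 = 4 gives a = 3/π, so
    z(θ) = (3/π) θ + 1.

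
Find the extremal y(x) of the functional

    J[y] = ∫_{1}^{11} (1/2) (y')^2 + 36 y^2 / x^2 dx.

The Lagrangian is L = (1/2) (y')^2 + 36 y^2 / x^2.
Compute ∂L/∂y = 72y/x^2, ∂L/∂y' = y'.
The Euler-Lagrange equation d/dx(∂L/∂y') − ∂L/∂y = 0 reduces to
    y'' − 72/x^2 · y = 0  (x > 0).
Its general solution is
    y(x) = A x^9 + B x^(-8),
with A, B fixed by the endpoint conditions.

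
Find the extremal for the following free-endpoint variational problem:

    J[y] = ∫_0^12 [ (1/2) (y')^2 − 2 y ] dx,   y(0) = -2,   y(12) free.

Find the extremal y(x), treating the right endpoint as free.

The Lagrangian L = (1/2) (y')^2 − 2 y gives
    ∂L/∂y = −2,   ∂L/∂y' = y'.
Euler-Lagrange: d/dx(y') − (−2) = 0, i.e. y'' + 2 = 0, so
    y(x) = −(2/2) x^2 + C1 x + C2.
Fixed left endpoint y(0) = -2 ⇒ C2 = -2.
The right endpoint x = 12 is free, so the natural (transversality) condition is ∂L/∂y' |_{x=12} = 0, i.e. y'(12) = 0.
Compute y'(x) = −2 x + C1, so y'(12) = −24 + C1 = 0 ⇒ C1 = 24.
Therefore the extremal is
    y(x) = −x^2 + 24 x − 2.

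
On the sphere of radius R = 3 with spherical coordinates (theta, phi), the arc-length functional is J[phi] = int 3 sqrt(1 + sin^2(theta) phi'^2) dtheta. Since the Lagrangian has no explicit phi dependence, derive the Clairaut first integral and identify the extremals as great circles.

On the sphere of radius R = 3 with spherical coordinates (θ, φ), the induced metric is
    ds^2 = 9(dθ^2 + sin^2(θ) dφ^2).
Parameterise by θ; the arc-length functional is
    J[φ] = ∫ 3 sqrt(1 + sin^2(θ) (dφ/dθ)^2) dθ,
so L = 3 sqrt(1 + sin^2(θ) φ'^2). Compute
    ∂L/∂φ = 0  (L has no explicit φ dependence),
    ∂L/∂φ' = 3 sin^2(θ) φ' / sqrt(1 + sin^2(θ) φ'^2).
Since ∂L/∂φ = 0, the Euler-Lagrange equation
    d/dθ(∂L/∂φ') − ∂L/∂φ = 0
reduces to d/dθ(∂L/∂φ') = 0, i.e. the momentum conjugate to φ is conserved:
    3 sin^2(θ) φ' / sqrt(1 + sin^2(θ) φ'^2) = C.
The overall factor of 3 is constant, so dividing through gives Clairaut's relation sin^2(θ) φ' / sqrt(1 + sin^2(θ) φ'^2) = C' (with C' = C/3). Solving for φ' and integrating gives the great-circle family
    cot(θ) = A cos(φ − φ_0),
i.e. the intersection of the sphere with a plane through the origin. The two constants A and φ_0 (equivalently C and one phase) are fixed by the two endpoint conditions.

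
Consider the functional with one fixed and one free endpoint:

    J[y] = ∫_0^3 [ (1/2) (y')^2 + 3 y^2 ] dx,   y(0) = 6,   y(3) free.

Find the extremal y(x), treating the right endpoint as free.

The Lagrangian L = (1/2) (y')^2 + 3 y^2 gives
    ∂L/∂y = 6 y,   ∂L/∂y' = y'.
Euler-Lagrange: y'' − 6 y = 0.
With k = sqrt(6), the general solution is
    y(x) = A cosh(sqrt(6) x) + B sinh(sqrt(6) x).
Fixed left endpoint y(0) = 6 ⇒ A = 6.
The right endpoint x = 3 is free, so the natural (transversality) condition is ∂L/∂y' |_{x=3} = 0, i.e. y'(3) = 0.
Compute y'(x) = A k sinh(k x) + B k cosh(k x), so
    y'(3) = A k sinh(k·3) + B k cosh(k·3) = 0
    ⇒ B = −A tanh(k·3) = − 6 tanh(sqrt(6)·3).
Therefore the extremal is
    y(x) = 6 cosh(sqrt(6) x) − 6 tanh(sqrt(6)·3) sinh(sqrt(6) x).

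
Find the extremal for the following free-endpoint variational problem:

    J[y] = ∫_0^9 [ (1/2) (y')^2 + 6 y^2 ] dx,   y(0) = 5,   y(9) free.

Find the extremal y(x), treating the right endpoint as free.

The Lagrangian L = (1/2) (y')^2 + 6 y^2 gives
    ∂L/∂y = 12 y,   ∂L/∂y' = y'.
Euler-Lagrange: y'' − 12 y = 0.
With k = sqrt(12), the general solution is
    y(x) = A cosh(sqrt(12) x) + B sinh(sqrt(12) x).
Fixed left endpoint y(0) = 5 ⇒ A = 5.
The right endpoint x = 9 is free, so the natural (transversality) condition is ∂L/∂y' |_{x=9} = 0, i.e. y'(9) = 0.
Compute y'(x) = A k sinh(k x) + B k cosh(k x), so
    y'(9) = A k sinh(k·9) + B k cosh(k·9) = 0
    ⇒ B = −A tanh(k·9) = − 5 tanh(sqrt(12)·9).
Therefore the extremal is
    y(x) = 5 cosh(sqrt(12) x) − 5 tanh(sqrt(12)·9) sinh(sqrt(12) x).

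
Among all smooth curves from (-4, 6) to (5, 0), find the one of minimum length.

Arc-length functional: J[y] = ∫ sqrt(1 + (y')^2) dx.
Lagrangian L = sqrt(1 + (y')^2) has no explicit y dependence, so ∂L/∂y = 0 and the Euler-Lagrange equation gives
    d/dx( y' / sqrt(1 + (y')^2) ) = 0  ⇒  y' / sqrt(1 + (y')^2) = const.
Hence y' is constant, so y(x) is affine.
Fitting the endpoints (-4, 6) and (5, 0):
    slope m = (0 − 6) / (5 − (-4)) = -2/3,
    intercept c = 6 − m·(-4) = 10/3.
Extremal: y(x) = (-2/3) x + 10/3.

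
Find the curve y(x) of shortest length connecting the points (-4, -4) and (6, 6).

Arc-length functional: J[y] = ∫ sqrt(1 + (y')^2) dx.
Lagrangian L = sqrt(1 + (y')^2) has no explicit y dependence, so ∂L/∂y = 0 and the Euler-Lagrange equation gives
    d/dx( y' / sqrt(1 + (y')^2) ) = 0  ⇒  y' / sqrt(1 + (y')^2) = const.
Hence y' is constant, so y(x) is affine.
Fitting the endpoints (-4, -4) and (6, 6):
    slope m = (6 − (-4)) / (6 − (-4)) = 1,
    intercept c = (-4) − m·(-4) = 0.
Extremal: y(x) = x.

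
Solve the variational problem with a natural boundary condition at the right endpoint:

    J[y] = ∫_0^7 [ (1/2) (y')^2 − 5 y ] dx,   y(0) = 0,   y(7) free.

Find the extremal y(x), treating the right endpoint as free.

The Lagrangian L = (1/2) (y')^2 − 5 y gives
    ∂L/∂y = −5,   ∂L/∂y' = y'.
Euler-Lagrange: d/dx(y') − (−5) = 0, i.e. y'' + 5 = 0, so
    y(x) = −(5/2) x^2 + C1 x + C2.
Fixed left endpoint y(0) = 0 ⇒ C2 = 0.
The right endpoint x = 7 is free, so the natural (transversality) condition is ∂L/∂y' |_{x=7} = 0, i.e. y'(7) = 0.
Compute y'(x) = −5 x + C1, so y'(7) = −35 + C1 = 0 ⇒ C1 = 35.
Therefore the extremal is
    y(x) = −(5/2) x^2 + 35 x.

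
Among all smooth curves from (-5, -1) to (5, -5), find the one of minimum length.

Arc-length functional: J[y] = ∫ sqrt(1 + (y')^2) dx.
Lagrangian L = sqrt(1 + (y')^2) has no explicit y dependence, so ∂L/∂y = 0 and the Euler-Lagrange equation gives
    d/dx( y' / sqrt(1 + (y')^2) ) = 0  ⇒  y' / sqrt(1 + (y')^2) = const.
Hence y' is constant, so y(x) is affine.
Fitting the endpoints (-5, -1) and (5, -5):
    slope m = ((-5) − (-1)) / (5 − (-5)) = -2/5,
    intercept c = (-1) − m·(-5) = -3.
Extremal: y(x) = (-2/5) x - 3.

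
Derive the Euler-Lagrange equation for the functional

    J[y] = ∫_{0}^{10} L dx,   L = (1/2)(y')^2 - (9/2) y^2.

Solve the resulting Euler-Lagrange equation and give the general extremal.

The Lagrangian is L = (1/2)(y')^2 - (9/2) y^2.
∂L/∂y = -9y.
∂L/∂y' = y'.
The Euler-Lagrange equation d/dx(∂L/∂y') − ∂L/∂y = 0 becomes:
    y'' + 9 y = 0
General solution: y(x) = A sin(3x) + B cos(3x), where A and B are arbitrary constants fixed by the endpoint conditions.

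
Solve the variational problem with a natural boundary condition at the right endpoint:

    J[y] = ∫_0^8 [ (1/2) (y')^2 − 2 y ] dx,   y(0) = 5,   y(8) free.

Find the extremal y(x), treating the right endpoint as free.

The Lagrangian L = (1/2) (y')^2 − 2 y gives
    ∂L/∂y = −2,   ∂L/∂y' = y'.
Euler-Lagrange: d/dx(y') − (−2) = 0, i.e. y'' + 2 = 0, so
    y(x) = −(2/2) x^2 + C1 x + C2.
Fixed left endpoint y(0) = 5 ⇒ C2 = 5.
The right endpoint x = 8 is free, so the natural (transversality) condition is ∂L/∂y' |_{x=8} = 0, i.e. y'(8) = 0.
Compute y'(x) = −2 x + C1, so y'(8) = −16 + C1 = 0 ⇒ C1 = 16.
Therefore the extremal is
    y(x) = −x^2 + 16 x + 5.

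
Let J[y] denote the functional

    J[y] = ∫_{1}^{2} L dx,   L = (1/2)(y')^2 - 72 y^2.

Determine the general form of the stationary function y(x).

The Lagrangian is L = (1/2)(y')^2 - 72 y^2.
∂L/∂y = -144y.
∂L/∂y' = y'.
The Euler-Lagrange equation d/dx(∂L/∂y') − ∂L/∂y = 0 becomes:
    y'' + 144 y = 0
General solution: y(x) = A sin(12x) + B cos(12x), where A and B are arbitrary constants fixed by the endpoint conditions.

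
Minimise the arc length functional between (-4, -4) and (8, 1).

Arc-length functional: J[y] = ∫ sqrt(1 + (y')^2) dx.
Lagrangian L = sqrt(1 + (y')^2) has no explicit y dependence, so ∂L/∂y = 0 and the Euler-Lagrange equation gives
    d/dx( y' / sqrt(1 + (y')^2) ) = 0  ⇒  y' / sqrt(1 + (y')^2) = const.
Hence y' is constant, so y(x) is affine.
Fitting the endpoints (-4, -4) and (8, 1):
    slope m = (1 − (-4)) / (8 − (-4)) = 5/12,
    intercept c = (-4) − m·(-4) = -7/3.
Extremal: y(x) = (5/12) x - 7/3.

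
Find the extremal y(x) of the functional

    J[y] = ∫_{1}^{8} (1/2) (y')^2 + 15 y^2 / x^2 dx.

The Lagrangian is L = (1/2) (y')^2 + 15 y^2 / x^2.
Compute ∂L/∂y = 30y/x^2, ∂L/∂y' = y'.
The Euler-Lagrange equation d/dx(∂L/∂y') − ∂L/∂y = 0 reduces to
    y'' − 30/x^2 · y = 0  (x > 0).
Its general solution is
    y(x) = A x^6 + B x^(-5),
with A, B fixed by the endpoint conditions.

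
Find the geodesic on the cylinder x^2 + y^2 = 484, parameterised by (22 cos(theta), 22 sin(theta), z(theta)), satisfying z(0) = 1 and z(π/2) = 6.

Parameterise the cylinder of radius R = 22 as
    r(θ) = (22 cos θ, 22 sin θ, z(θ)).
The arc-length element is
    ds = sqrt(484 + (dz/dθ)^2) dθ,
so the Lagrangian is L = sqrt(484 + z'^2).
L depends on z' only, not on z or θ, so ∂L/∂z = 0 and
    ∂L/∂z' = z' / sqrt(484 + z'^2).
The Euler-Lagrange equation gives
    d/dθ( z' / sqrt(484 + z'^2) ) = 0,
so z' is constant. Integrating once:
    z(θ) = a θ + b,
a helix on the cylinder (a straight line when the cylinder is unrolled). The constants a, b are determined by the endpoint conditions.
With endpoint conditions z(0) = 1 and z(π/2) = 6: from z(0) = b we get b = 1, and a·π/2 + 1 = 6 gives a = 10/π, so
    z(θ) = (10/π) θ + 1.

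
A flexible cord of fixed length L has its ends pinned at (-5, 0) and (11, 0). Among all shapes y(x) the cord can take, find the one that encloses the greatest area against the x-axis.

Set up the augmented Lagrangian using a multiplier λ for the length constraint:
    F(y, y') = y − λ sqrt(1 + y'^2).
F has no explicit x dependence, so the Beltrami identity yields a first integral
    F − y' ∂F/∂y' = C.
Compute ∂F/∂y' = −λ y' / sqrt(1 + y'^2). Then
    y − λ sqrt(1 + y'^2) + λ y'^2 / sqrt(1 + y'^2) = C
    ⇒  y − λ / sqrt(1 + y'^2) = C.
Solving for y' and integrating gives
    (x − a)^2 + (y − b)^2 = λ^2,
a circular arc of radius λ. The constants a, b are determined by the endpoint conditions y(-5) = y(11) = 0, and λ is fixed implicitly by the length constraint
    ∫_{-5}^{11} sqrt(1 + y'^2) dx = L.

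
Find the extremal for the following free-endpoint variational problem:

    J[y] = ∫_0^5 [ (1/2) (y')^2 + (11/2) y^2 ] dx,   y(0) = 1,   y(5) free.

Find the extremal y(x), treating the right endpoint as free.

The Lagrangian L = (1/2) (y')^2 + (11/2) y^2 gives
    ∂L/∂y = 11 y,   ∂L/∂y' = y'.
Euler-Lagrange: y'' − 11 y = 0.
With k = sqrt(11), the general solution is
    y(x) = A cosh(sqrt(11) x) + B sinh(sqrt(11) x).
Fixed left endpoint y(0) = 1 ⇒ A = 1.
The right endpoint x = 5 is free, so the natural (transversality) condition is ∂L/∂y' |_{x=5} = 0, i.e. y'(5) = 0.
Compute y'(x) = A k sinh(k x) + B k cosh(k x), so
    y'(5) = A k sinh(k·5) + B k cosh(k·5) = 0
    ⇒ B = −A tanh(k·5) = − tanh(sqrt(11)·5).
Therefore the extremal is
    y(x) = cosh(sqrt(11) x) − tanh(sqrt(11)·5) sinh(sqrt(11) x).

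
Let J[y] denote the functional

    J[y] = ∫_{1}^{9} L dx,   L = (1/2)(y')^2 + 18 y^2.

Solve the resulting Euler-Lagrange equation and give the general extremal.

The Lagrangian is L = (1/2)(y')^2 + 18 y^2.
∂L/∂y = 36y.
∂L/∂y' = y'.
The Euler-Lagrange equation d/dx(∂L/∂y') − ∂L/∂y = 0 becomes:
    y'' - 36 y = 0
General solution: y(x) = A e^(6x) + B e^(-6x), where A and B are arbitrary constants fixed by the endpoint conditions.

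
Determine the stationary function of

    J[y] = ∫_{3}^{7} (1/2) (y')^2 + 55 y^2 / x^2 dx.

The Lagrangian is L = (1/2) (y')^2 + 55 y^2 / x^2.
Compute ∂L/∂y = 110y/x^2, ∂L/∂y' = y'.
The Euler-Lagrange equation d/dx(∂L/∂y') − ∂L/∂y = 0 reduces to
    y'' − 110/x^2 · y = 0  (x > 0).
Its general solution is
    y(x) = A x^11 + B x^(-10),
with A, B fixed by the endpoint conditions.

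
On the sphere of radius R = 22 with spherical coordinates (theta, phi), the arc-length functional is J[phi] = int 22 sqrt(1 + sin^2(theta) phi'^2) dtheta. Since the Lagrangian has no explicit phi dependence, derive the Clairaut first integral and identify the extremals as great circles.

On the sphere of radius R = 22 with spherical coordinates (θ, φ), the induced metric is
    ds^2 = 484(dθ^2 + sin^2(θ) dφ^2).
Parameterise by θ; the arc-length functional is
    J[φ] = ∫ 22 sqrt(1 + sin^2(θ) (dφ/dθ)^2) dθ,
so L = 22 sqrt(1 + sin^2(θ) φ'^2). Compute
    ∂L/∂φ = 0  (L has no explicit φ dependence),
    ∂L/∂φ' = 22 sin^2(θ) φ' / sqrt(1 + sin^2(θ) φ'^2).
Since ∂L/∂φ = 0, the Euler-Lagrange equation
    d/dθ(∂L/∂φ') − ∂L/∂φ = 0
reduces to d/dθ(∂L/∂φ') = 0, i.e. the momentum conjugate to φ is conserved:
    22 sin^2(θ) φ' / sqrt(1 + sin^2(θ) φ'^2) = C.
The overall factor of 22 is constant, so dividing through gives Clairaut's relation sin^2(θ) φ' / sqrt(1 + sin^2(θ) φ'^2) = C' (with C' = C/22). Solving for φ' and integrating gives the great-circle family
    cot(θ) = A cos(φ − φ_0),
i.e. the intersection of the sphere with a plane through the origin. The two constants A and φ_0 (equivalently C and one phase) are fixed by the two endpoint conditions.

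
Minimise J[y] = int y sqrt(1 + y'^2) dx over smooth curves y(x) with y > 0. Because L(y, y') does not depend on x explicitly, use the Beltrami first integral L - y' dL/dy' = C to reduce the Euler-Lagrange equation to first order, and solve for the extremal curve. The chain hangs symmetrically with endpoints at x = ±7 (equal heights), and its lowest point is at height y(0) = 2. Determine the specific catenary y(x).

The Lagrangian L(y, y') = y sqrt(1 + y'^2) has no explicit x dependence, so the Beltrami identity applies:
    L − y' ∂L/∂y' = C.
Compute ∂L/∂y' = y · y' / sqrt(1 + y'^2). Then
    L − y' ∂L/∂y'
    = y sqrt(1 + y'^2) − y · y'^2 / sqrt(1 + y'^2)
    = y (1 + y'^2 − y'^2) / sqrt(1 + y'^2)
    = y / sqrt(1 + y'^2) = C.
Squaring gives y^2 = C^2 (1 + y'^2), i.e.
    y'^2 = y^2 / C^2 − 1.
Separating variables,
    dy / sqrt(y^2 − C^2) = dx / C,
and integrating gives arccosh(y / C) = (x − a)/C, so
    y(x) = C cosh((x − a)/C),
the catenary. The constants C and a are fixed by the two endpoint conditions (and, for the hanging-chain problem, the length constraint selects C).
Now fit the given data. The endpoints x = ±7 are symmetric at equal height, so the catenary is even about its minimum: a = 0 and y(x) = C cosh(x/C). The lowest point is y(0) = C cosh(0) = C, and we are told y(0) = 2, so C = 2. Therefore
    y(x) = 2 cosh(x/2),
and at the endpoints
    y(±7) = 2 cosh(7/2).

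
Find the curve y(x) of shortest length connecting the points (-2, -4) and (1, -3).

Arc-length functional: J[y] = ∫ sqrt(1 + (y')^2) dx.
Lagrangian L = sqrt(1 + (y')^2) has no explicit y dependence, so ∂L/∂y = 0 and the Euler-Lagrange equation gives
    d/dx( y' / sqrt(1 + (y')^2) ) = 0  ⇒  y' / sqrt(1 + (y')^2) = const.
Hence y' is constant, so y(x) is affine.
Fitting the endpoints (-2, -4) and (1, -3):
    slope m = ((-3) − (-4)) / (1 − (-2)) = 1/3,
    intercept c = (-4) − m·(-2) = -10/3.
Extremal: y(x) = (1/3) x - 10/3.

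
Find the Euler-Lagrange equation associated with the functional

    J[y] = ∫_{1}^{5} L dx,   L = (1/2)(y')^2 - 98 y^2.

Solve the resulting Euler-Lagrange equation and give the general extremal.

The Lagrangian is L = (1/2)(y')^2 - 98 y^2.
∂L/∂y = -196y.
∂L/∂y' = y'.
The Euler-Lagrange equation d/dx(∂L/∂y') − ∂L/∂y = 0 becomes:
    y'' + 196 y = 0
General solution: y(x) = A sin(14x) + B cos(14x), where A and B are arbitrary constants fixed by the endpoint conditions.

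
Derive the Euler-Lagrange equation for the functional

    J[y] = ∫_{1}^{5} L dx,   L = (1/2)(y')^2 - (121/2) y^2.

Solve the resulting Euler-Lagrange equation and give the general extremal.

The Lagrangian is L = (1/2)(y')^2 - (121/2) y^2.
∂L/∂y = -121y.
∂L/∂y' = y'.
The Euler-Lagrange equation d/dx(∂L/∂y') − ∂L/∂y = 0 becomes:
    y'' + 121 y = 0
General solution: y(x) = A sin(11x) + B cos(11x), where A and B are arbitrary constants fixed by the endpoint conditions.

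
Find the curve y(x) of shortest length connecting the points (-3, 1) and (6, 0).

Arc-length functional: J[y] = ∫ sqrt(1 + (y')^2) dx.
Lagrangian L = sqrt(1 + (y')^2) has no explicit y dependence, so ∂L/∂y = 0 and the Euler-Lagrange equation gives
    d/dx( y' / sqrt(1 + (y')^2) ) = 0  ⇒  y' / sqrt(1 + (y')^2) = const.
Hence y' is constant, so y(x) is affine.
Fitting the endpoints (-3, 1) and (6, 0):
    slope m = (0 − 1) / (6 − (-3)) = -1/9,
    intercept c = 1 − m·(-3) = 2/3.
Extremal: y(x) = (-1/9) x + 2/3.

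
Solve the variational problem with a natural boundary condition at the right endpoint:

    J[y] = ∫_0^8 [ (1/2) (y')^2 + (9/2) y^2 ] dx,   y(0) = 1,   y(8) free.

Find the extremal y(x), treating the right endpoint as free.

The Lagrangian L = (1/2) (y')^2 + (9/2) y^2 gives
    ∂L/∂y = 9 y,   ∂L/∂y' = y'.
Euler-Lagrange: y'' − 9 y = 0.
With k = 3, the general solution is
    y(x) = A cosh(3 x) + B sinh(3 x).
Fixed left endpoint y(0) = 1 ⇒ A = 1.
The right endpoint x = 8 is free, so the natural (transversality) condition is ∂L/∂y' |_{x=8} = 0, i.e. y'(8) = 0.
Compute y'(x) = A k sinh(k x) + B k cosh(k x), so
    y'(8) = A k sinh(k·8) + B k cosh(k·8) = 0
    ⇒ B = −A tanh(k·8) = − tanh(3·8).
Therefore the extremal is
    y(x) = cosh(3 x) − tanh(3·8) sinh(3 x).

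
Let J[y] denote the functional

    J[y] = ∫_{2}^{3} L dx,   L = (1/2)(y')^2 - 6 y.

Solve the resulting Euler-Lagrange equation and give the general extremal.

The Lagrangian is L = (1/2)(y')^2 - 6 y.
∂L/∂y = -6.
∂L/∂y' = y'.
The Euler-Lagrange equation d/dx(∂L/∂y') − ∂L/∂y = 0 becomes:
    y'' + 6 = 0
General solution: y(x) = -3 x^2 + A x + B, where A and B are arbitrary constants fixed by the endpoint conditions.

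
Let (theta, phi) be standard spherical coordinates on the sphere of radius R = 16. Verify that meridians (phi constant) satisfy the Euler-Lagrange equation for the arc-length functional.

On the sphere of radius R = 16 with spherical coordinates (θ, φ), the induced metric is
    ds^2 = 256(dθ^2 + sin^2(θ) dφ^2).
Using θ as the parameter, the arc-length functional becomes
    J[φ] = ∫ 16 sqrt(1 + sin^2(θ) (dφ/dθ)^2) dθ.
So L = 16 sqrt(1 + sin^2(θ) φ'^2). Compute
    ∂L/∂φ = 0  (L has no explicit φ dependence),
    ∂L/∂φ' = 16 sin^2(θ) φ' / sqrt(1 + sin^2(θ) φ'^2).
For the candidate φ(θ) = c (constant), φ' = 0, so ∂L/∂φ' evaluated along the candidate vanishes, and ∂L/∂φ is identically zero. Hence
    d/dθ(∂L/∂φ') − ∂L/∂φ = 0
is satisfied. Therefore meridians φ = const are extremals of arc length — they are geodesics on the sphere.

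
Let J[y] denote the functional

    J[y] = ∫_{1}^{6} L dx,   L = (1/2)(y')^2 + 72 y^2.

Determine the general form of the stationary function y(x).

The Lagrangian is L = (1/2)(y')^2 + 72 y^2.
∂L/∂y = 144y.
∂L/∂y' = y'.
The Euler-Lagrange equation d/dx(∂L/∂y') − ∂L/∂y = 0 becomes:
    y'' - 144 y = 0
General solution: y(x) = A e^(12x) + B e^(-12x), where A and B are arbitrary constants fixed by the endpoint conditions.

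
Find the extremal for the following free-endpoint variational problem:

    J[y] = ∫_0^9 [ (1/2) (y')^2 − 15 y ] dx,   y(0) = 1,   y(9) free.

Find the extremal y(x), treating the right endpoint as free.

The Lagrangian L = (1/2) (y')^2 − 15 y gives
    ∂L/∂y = −15,   ∂L/∂y' = y'.
Euler-Lagrange: d/dx(y') − (−15) = 0, i.e. y'' + 15 = 0, so
    y(x) = −(15/2) x^2 + C1 x + C2.
Fixed left endpoint y(0) = 1 ⇒ C2 = 1.
The right endpoint x = 9 is free, so the natural (transversality) condition is ∂L/∂y' |_{x=9} = 0, i.e. y'(9) = 0.
Compute y'(x) = −15 x + C1, so y'(9) = −135 + C1 = 0 ⇒ C1 = 135.
Therefore the extremal is
    y(x) = −(15/2) x^2 + 135 x + 1.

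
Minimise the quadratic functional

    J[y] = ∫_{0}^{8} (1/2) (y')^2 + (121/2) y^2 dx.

The Lagrangian is L = (1/2) (y')^2 + (121/2) y^2.
Compute ∂L/∂y = 121y, ∂L/∂y' = y'.
The Euler-Lagrange equation d/dx(∂L/∂y') − ∂L/∂y = 0 reduces to
    y'' − 121 y = 0.
Its general solution is
    y(x) = A e^(11x) + B e^(−11x),
with A, B fixed by the endpoint conditions.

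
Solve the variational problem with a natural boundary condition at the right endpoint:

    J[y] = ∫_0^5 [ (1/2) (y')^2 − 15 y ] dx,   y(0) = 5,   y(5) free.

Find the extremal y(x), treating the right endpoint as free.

The Lagrangian L = (1/2) (y')^2 − 15 y gives
    ∂L/∂y = −15,   ∂L/∂y' = y'.
Euler-Lagrange: d/dx(y') − (−15) = 0, i.e. y'' + 15 = 0, so
    y(x) = −(15/2) x^2 + C1 x + C2.
Fixed left endpoint y(0) = 5 ⇒ C2 = 5.
The right endpoint x = 5 is free, so the natural (transversality) condition is ∂L/∂y' |_{x=5} = 0, i.e. y'(5) = 0.
Compute y'(x) = −15 x + C1, so y'(5) = −75 + C1 = 0 ⇒ C1 = 75.
Therefore the extremal is
    y(x) = −(15/2) x^2 + 75 x + 5.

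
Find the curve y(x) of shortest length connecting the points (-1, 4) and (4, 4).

Arc-length functional: J[y] = ∫ sqrt(1 + (y')^2) dx.
Lagrangian L = sqrt(1 + (y')^2) has no explicit y dependence, so ∂L/∂y = 0 and the Euler-Lagrange equation gives
    d/dx( y' / sqrt(1 + (y')^2) ) = 0  ⇒  y' / sqrt(1 + (y')^2) = const.
Hence y' is constant, so y(x) is affine.
Fitting the endpoints (-1, 4) and (4, 4):
    slope m = (4 − 4) / (4 − (-1)) = 0,
    intercept c = 4 − m·(-1) = 4.
Extremal: y(x) = 4.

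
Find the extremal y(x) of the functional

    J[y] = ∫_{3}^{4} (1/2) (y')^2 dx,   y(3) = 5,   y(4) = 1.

The Lagrangian is L = (1/2) (y')^2.
Compute ∂L/∂y = 0, ∂L/∂y' = y'.
The Euler-Lagrange equation d/dx(∂L/∂y') − ∂L/∂y = 0 reduces to
    y'' = 0.
Its general solution is
    y(x) = A x + B,
with A, B fixed by the endpoint conditions.
Applying the endpoint conditions y(3) = 5 and y(4) = 1: solve A·3 + B = 5 and A·4 + B = 1. Subtracting gives A(4 − 3) = 1 − 5, so A = -4, and B = 5 − A·3 = 17. Therefore
    y(x) = -4 x + 17.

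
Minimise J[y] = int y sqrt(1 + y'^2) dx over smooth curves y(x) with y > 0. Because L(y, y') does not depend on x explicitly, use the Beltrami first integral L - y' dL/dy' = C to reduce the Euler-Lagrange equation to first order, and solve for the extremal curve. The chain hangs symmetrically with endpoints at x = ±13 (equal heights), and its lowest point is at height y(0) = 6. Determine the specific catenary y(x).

The Lagrangian L(y, y') = y sqrt(1 + y'^2) has no explicit x dependence, so the Beltrami identity applies:
    L − y' ∂L/∂y' = C.
Compute ∂L/∂y' = y · y' / sqrt(1 + y'^2). Then
    L − y' ∂L/∂y'
    = y sqrt(1 + y'^2) − y · y'^2 / sqrt(1 + y'^2)
    = y (1 + y'^2 − y'^2) / sqrt(1 + y'^2)
    = y / sqrt(1 + y'^2) = C.
Squaring gives y^2 = C^2 (1 + y'^2), i.e.
    y'^2 = y^2 / C^2 − 1.
Separating variables,
    dy / sqrt(y^2 − C^2) = dx / C,
and integrating gives arccosh(y / C) = (x − a)/C, so
    y(x) = C cosh((x − a)/C),
the catenary. The constants C and a are fixed by the two endpoint conditions (and, for the hanging-chain problem, the length constraint selects C).
Now fit the given data. The endpoints x = ±13 are symmetric at equal height, so the catenary is even about its minimum: a = 0 and y(x) = C cosh(x/C). The lowest point is y(0) = C cosh(0) = C, and we are told y(0) = 6, so C = 6. Therefore
    y(x) = 6 cosh(x/6),
and at the endpoints
    y(±13) = 6 cosh(13/6).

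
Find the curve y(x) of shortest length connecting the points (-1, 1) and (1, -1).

Arc-length functional: J[y] = ∫ sqrt(1 + (y')^2) dx.
Lagrangian L = sqrt(1 + (y')^2) has no explicit y dependence, so ∂L/∂y = 0 and the Euler-Lagrange equation gives
    d/dx( y' / sqrt(1 + (y')^2) ) = 0  ⇒  y' / sqrt(1 + (y')^2) = const.
Hence y' is constant, so y(x) is affine.
Fitting the endpoints (-1, 1) and (1, -1):
    slope m = ((-1) − 1) / (1 − (-1)) = -1,
    intercept c = 1 − m·(-1) = 0.
Extremal: y(x) = -x.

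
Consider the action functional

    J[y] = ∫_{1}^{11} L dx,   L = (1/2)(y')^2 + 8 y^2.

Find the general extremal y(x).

The Lagrangian is L = (1/2)(y')^2 + 8 y^2.
∂L/∂y = 16y.
∂L/∂y' = y'.
The Euler-Lagrange equation d/dx(∂L/∂y') − ∂L/∂y = 0 becomes:
    y'' - 16 y = 0
General solution: y(x) = A e^(4x) + B e^(-4x), where A and B are arbitrary constants fixed by the endpoint conditions.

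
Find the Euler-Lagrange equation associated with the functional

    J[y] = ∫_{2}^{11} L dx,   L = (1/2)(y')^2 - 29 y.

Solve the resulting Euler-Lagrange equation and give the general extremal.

The Lagrangian is L = (1/2)(y')^2 - 29 y.
∂L/∂y = -29.
∂L/∂y' = y'.
The Euler-Lagrange equation d/dx(∂L/∂y') − ∂L/∂y = 0 becomes:
    y'' + 29 = 0
General solution: y(x) = -(29/2) x^2 + A x + B, where A and B are arbitrary constants fixed by the endpoint conditions.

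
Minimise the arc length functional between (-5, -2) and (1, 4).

Arc-length functional: J[y] = ∫ sqrt(1 + (y')^2) dx.
Lagrangian L = sqrt(1 + (y')^2) has no explicit y dependence, so ∂L/∂y = 0 and the Euler-Lagrange equation gives
    d/dx( y' / sqrt(1 + (y')^2) ) = 0  ⇒  y' / sqrt(1 + (y')^2) = const.
Hence y' is constant, so y(x) is affine.
Fitting the endpoints (-5, -2) and (1, 4):
    slope m = (4 − (-2)) / (1 − (-5)) = 1,
    intercept c = (-2) − m·(-5) = 3.
Extremal: y(x) = x + 3.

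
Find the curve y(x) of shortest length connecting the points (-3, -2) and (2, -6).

Arc-length functional: J[y] = ∫ sqrt(1 + (y')^2) dx.
Lagrangian L = sqrt(1 + (y')^2) has no explicit y dependence, so ∂L/∂y = 0 and the Euler-Lagrange equation gives
    d/dx( y' / sqrt(1 + (y')^2) ) = 0  ⇒  y' / sqrt(1 + (y')^2) = const.
Hence y' is constant, so y(x) is affine.
Fitting the endpoints (-3, -2) and (2, -6):
    slope m = ((-6) − (-2)) / (2 − (-3)) = -4/5,
    intercept c = (-2) − m·(-3) = -22/5.
Extremal: y(x) = (-4/5) x - 22/5.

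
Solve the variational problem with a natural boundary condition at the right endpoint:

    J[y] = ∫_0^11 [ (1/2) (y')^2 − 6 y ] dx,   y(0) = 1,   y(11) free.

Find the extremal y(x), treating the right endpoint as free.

The Lagrangian L = (1/2) (y')^2 − 6 y gives
    ∂L/∂y = −6,   ∂L/∂y' = y'.
Euler-Lagrange: d/dx(y') − (−6) = 0, i.e. y'' + 6 = 0, so
    y(x) = −(6/2) x^2 + C1 x + C2.
Fixed left endpoint y(0) = 1 ⇒ C2 = 1.
The right endpoint x = 11 is free, so the natural (transversality) condition is ∂L/∂y' |_{x=11} = 0, i.e. y'(11) = 0.
Compute y'(x) = −6 x + C1, so y'(11) = −66 + C1 = 0 ⇒ C1 = 66.
Therefore the extremal is
    y(x) = −3 x^2 + 66 x + 1.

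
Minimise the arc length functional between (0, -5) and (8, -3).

Arc-length functional: J[y] = ∫ sqrt(1 + (y')^2) dx.
Lagrangian L = sqrt(1 + (y')^2) has no explicit y dependence, so ∂L/∂y = 0 and the Euler-Lagrange equation gives
    d/dx( y' / sqrt(1 + (y')^2) ) = 0  ⇒  y' / sqrt(1 + (y')^2) = const.
Hence y' is constant, so y(x) is affine.
Fitting the endpoints (0, -5) and (8, -3):
    slope m = ((-3) − (-5)) / (8 − 0) = 1/4,
    intercept c = (-5) − m·0 = -5.
Extremal: y(x) = (1/4) x - 5.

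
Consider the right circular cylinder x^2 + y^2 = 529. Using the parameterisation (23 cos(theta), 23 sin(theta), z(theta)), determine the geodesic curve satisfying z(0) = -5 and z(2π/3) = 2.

Parameterise the cylinder of radius R = 23 as
    r(θ) = (23 cos θ, 23 sin θ, z(θ)).
The arc-length element is
    ds = sqrt(529 + (dz/dθ)^2) dθ,
so the Lagrangian is L = sqrt(529 + z'^2).
L depends on z' only, not on z or θ, so ∂L/∂z = 0 and
    ∂L/∂z' = z' / sqrt(529 + z'^2).
The Euler-Lagrange equation gives
    d/dθ( z' / sqrt(529 + z'^2) ) = 0,
so z' is constant. Integrating once:
    z(θ) = a θ + b,
a helix on the cylinder (a straight line when the cylinder is unrolled). The constants a, b are determined by the endpoint conditions.
With endpoint conditions z(0) = -5 and z(2π/3) = 2: from z(0) = b we get b = -5, and a·2π/3 + -5 = 2 gives a = 21/(2π), so
    z(θ) = (21/(2π)) θ − 5.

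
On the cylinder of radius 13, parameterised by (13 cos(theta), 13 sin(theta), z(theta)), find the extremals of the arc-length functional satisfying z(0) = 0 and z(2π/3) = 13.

Parameterise the cylinder of radius R = 13 as
    r(θ) = (13 cos θ, 13 sin θ, z(θ)).
The arc-length element is
    ds = sqrt(169 + (dz/dθ)^2) dθ,
so the Lagrangian is L = sqrt(169 + z'^2).
L depends on z' only, not on z or θ, so ∂L/∂z = 0 and
    ∂L/∂z' = z' / sqrt(169 + z'^2).
The Euler-Lagrange equation gives
    d/dθ( z' / sqrt(169 + z'^2) ) = 0,
so z' is constant. Integrating once:
    z(θ) = a θ + b,
a helix on the cylinder (a straight line when the cylinder is unrolled). The constants a, b are determined by the endpoint conditions.
With endpoint conditions z(0) = 0 and z(2π/3) = 13: from z(0) = b we get b = 0, and a·2π/3 + 0 = 13 gives a = 39/(2π), so
    z(θ) = (39/(2π)) θ.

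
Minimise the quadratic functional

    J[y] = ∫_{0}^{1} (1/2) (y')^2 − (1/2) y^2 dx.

The Lagrangian is L = (1/2) (y')^2 − (1/2) y^2.
Compute ∂L/∂y = -y, ∂L/∂y' = y'.
The Euler-Lagrange equation d/dx(∂L/∂y') − ∂L/∂y = 0 reduces to
    y'' + y = 0.
Its general solution is
    y(x) = A sin(x) + B cos(x),
with A, B fixed by the endpoint conditions.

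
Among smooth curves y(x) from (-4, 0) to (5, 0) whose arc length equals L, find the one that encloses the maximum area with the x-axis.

Set up the augmented Lagrangian using a multiplier λ for the length constraint:
    F(y, y') = y − λ sqrt(1 + y'^2).
F has no explicit x dependence, so the Beltrami identity yields a first integral
    F − y' ∂F/∂y' = C.
Compute ∂F/∂y' = −λ y' / sqrt(1 + y'^2). Then
    y − λ sqrt(1 + y'^2) + λ y'^2 / sqrt(1 + y'^2) = C
    ⇒  y − λ / sqrt(1 + y'^2) = C.
Solving for y' and integrating gives
    (x − a)^2 + (y − b)^2 = λ^2,
a circular arc of radius λ. The constants a, b are determined by the endpoint conditions y(-4) = y(5) = 0, and λ is fixed implicitly by the length constraint
    ∫_{-4}^{5} sqrt(1 + y'^2) dx = L.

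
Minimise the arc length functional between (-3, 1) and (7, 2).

Arc-length functional: J[y] = ∫ sqrt(1 + (y')^2) dx.
Lagrangian L = sqrt(1 + (y')^2) has no explicit y dependence, so ∂L/∂y = 0 and the Euler-Lagrange equation gives
    d/dx( y' / sqrt(1 + (y')^2) ) = 0  ⇒  y' / sqrt(1 + (y')^2) = const.
Hence y' is constant, so y(x) is affine.
Fitting the endpoints (-3, 1) and (7, 2):
    slope m = (2 − 1) / (7 − (-3)) = 1/10,
    intercept c = 1 − m·(-3) = 13/10.
Extremal: y(x) = (1/10) x + 13/10.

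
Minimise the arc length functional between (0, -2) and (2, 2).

Arc-length functional: J[y] = ∫ sqrt(1 + (y')^2) dx.
Lagrangian L = sqrt(1 + (y')^2) has no explicit y dependence, so ∂L/∂y = 0 and the Euler-Lagrange equation gives
    d/dx( y' / sqrt(1 + (y')^2) ) = 0  ⇒  y' / sqrt(1 + (y')^2) = const.
Hence y' is constant, so y(x) is affine.
Fitting the endpoints (0, -2) and (2, 2):
    slope m = (2 − (-2)) / (2 − 0) = 2,
    intercept c = (-2) − m·0 = -2.
Extremal: y(x) = 2 x - 2.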